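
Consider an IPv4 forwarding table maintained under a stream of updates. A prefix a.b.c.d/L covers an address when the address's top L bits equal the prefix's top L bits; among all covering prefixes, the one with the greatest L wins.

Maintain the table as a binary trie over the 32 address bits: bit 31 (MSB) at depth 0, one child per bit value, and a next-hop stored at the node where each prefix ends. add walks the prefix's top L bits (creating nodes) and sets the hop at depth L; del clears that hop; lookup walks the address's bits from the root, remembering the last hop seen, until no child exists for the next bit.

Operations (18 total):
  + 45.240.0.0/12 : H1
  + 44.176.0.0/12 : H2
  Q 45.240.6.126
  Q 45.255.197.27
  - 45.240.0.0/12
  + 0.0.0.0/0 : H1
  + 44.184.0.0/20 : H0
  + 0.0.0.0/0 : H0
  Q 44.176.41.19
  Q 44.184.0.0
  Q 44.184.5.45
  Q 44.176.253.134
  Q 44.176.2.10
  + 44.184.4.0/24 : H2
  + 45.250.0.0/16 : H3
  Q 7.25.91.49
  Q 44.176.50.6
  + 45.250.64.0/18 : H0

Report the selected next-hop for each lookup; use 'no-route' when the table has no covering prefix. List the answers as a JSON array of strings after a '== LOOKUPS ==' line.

Process each operation:
  + 45.240.0.0/12 (H1) depth=12
  + 44.176.0.0/12 (H2) depth=12
  ? 45.240.6.126  path d0:-→d1:-→d2:-→d3:-→d4:-→d5:-→d6:-→d7:-→d8:-→d9:-→d10:-→d11:-→d12:H1  best=H1
  ? 45.255.197.27  path d0:-→d1:-→d2:-→d3:-→d4:-→d5:-→d6:-→d7:-→d8:-→d9:-→d10:-→d11:-→d12:H1  best=H1
  del 45.240.0.0/12 (clear depth 12)
  + 0.0.0.0/0 (H1) depth=0
  + 44.184.0.0/20 (H0) depth=20
  + 0.0.0.0/0 (H0) depth=0
  ? 44.176.41.19  path d0:H0→d1:-→d2:-→d3:-→d4:-→d5:-→d6:-→d7:-→d8:-→d9:-→d10:-→d11:-→d12:H2  best=H2
  ? 44.184.0.0  path d0:H0→d1:-→d2:-→d3:-→d4:-→d5:-→d6:-→d7:-→d8:-→d9:-→d10:-→d11:-→d12:H2→d13:-→d14:-→d15:-→d16:-→d17:-→d18:-→d19:-→d20:H0  best=H0
  ? 44.184.5.45  path d0:H0→d1:-→d2:-→d3:-→d4:-→d5:-→d6:-→d7:-→d8:-→d9:-→d10:-→d11:-→d12:H2→d13:-→d14:-→d15:-→d16:-→d17:-→d18:-→d19:-→d20:H0  best=H0
  ? 44.176.253.134  path d0:H0→d1:-→d2:-→d3:-→d4:-→d5:-→d6:-→d7:-→d8:-→d9:-→d10:-→d11:-→d12:H2  best=H2
  ? 44.176.2.10  path d0:H0→d1:-→d2:-→d3:-→d4:-→d5:-→d6:-→d7:-→d8:-→d9:-→d10:-→d11:-→d12:H2  best=H2
  + 44.184.4.0/24 (H2) depth=24
  + 45.250.0.0/16 (H3) depth=16
  ? 7.25.91.49  path d0:H0→d1:-→d2:-  best=H0
  ? 44.176.50.6  path d0:H0→d1:-→d2:-→d3:-→d4:-→d5:-→d6:-→d7:-→d8:-→d9:-→d10:-→d11:-→d12:H2  best=H2
  + 45.250.64.0/18 (H0) depth=18

== LOOKUPS ==
["H1","H1","H2","H0","H0","H2","H2","H0","H2"]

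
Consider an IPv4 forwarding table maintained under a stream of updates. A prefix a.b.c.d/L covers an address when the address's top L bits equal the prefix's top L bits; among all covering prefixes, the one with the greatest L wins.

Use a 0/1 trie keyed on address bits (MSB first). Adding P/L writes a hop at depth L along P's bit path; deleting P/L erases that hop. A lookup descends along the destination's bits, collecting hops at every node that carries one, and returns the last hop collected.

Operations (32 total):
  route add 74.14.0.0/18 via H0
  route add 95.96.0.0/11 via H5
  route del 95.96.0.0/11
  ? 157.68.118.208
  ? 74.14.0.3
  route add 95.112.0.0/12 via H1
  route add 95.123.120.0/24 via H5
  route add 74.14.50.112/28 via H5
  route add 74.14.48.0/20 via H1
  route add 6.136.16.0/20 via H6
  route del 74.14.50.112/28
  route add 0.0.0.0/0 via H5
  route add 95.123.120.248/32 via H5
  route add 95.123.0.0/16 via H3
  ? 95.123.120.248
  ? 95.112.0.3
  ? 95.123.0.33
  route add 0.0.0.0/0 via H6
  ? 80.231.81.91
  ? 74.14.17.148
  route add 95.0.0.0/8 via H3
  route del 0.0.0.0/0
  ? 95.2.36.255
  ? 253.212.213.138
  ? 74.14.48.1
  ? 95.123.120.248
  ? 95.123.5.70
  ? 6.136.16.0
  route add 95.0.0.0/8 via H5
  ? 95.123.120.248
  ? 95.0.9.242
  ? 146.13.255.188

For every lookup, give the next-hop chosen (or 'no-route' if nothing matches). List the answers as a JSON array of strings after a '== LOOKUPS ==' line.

Process each operation:
  + 74.14.0.0/18 (H0) depth=18
  + 95.96.0.0/11 (H5) depth=11
  - 95.96.0.0/11 clear@11
  lookup 157.68.118.208: bits ε walk d0:- -> no-route
  lookup 74.14.0.3: bits 010010100000111000 walk d0:-→d1:-→d2:-→d3:-→d4:-→d5:-→d6:-→d7:-→d8:-→d9:-→d10:-→d11:-→d12:-→d13:-→d14:-→d15:-→d16:-→d17:-→d18:H0 -> H0
  + 95.112.0.0/12 (H1) depth=12
  + 95.123.120.0/24 (H5) depth=24
  + 74.14.50.112/28 (H5) depth=28
  + 74.14.48.0/20 (H1) depth=20
  + 6.136.16.0/20 (H6) depth=20
  - 74.14.50.112/28 clear@28
  + 0.0.0.0/0 (H5) depth=0
  + 95.123.120.248/32 (H5) depth=32
  + 95.123.0.0/16 (H3) depth=16
  lookup 95.123.120.248: bits 01011111011110110111100011111000 walk d0:H5→d1:-→d2:-→d3:-→d4:-→d5:-→d6:-→d7:-→d8:-→d9:-→d10:-→d11:-→d12:H1→d13:-→d14:-→d15:-→d16:H3→d17:-→d18:-→d19:-→d20:-→d21:-→d22:-→d23:-→d24:H5→d25:-→d26:-→d27:-→d28:-→d29:-→d30:-→d31:-→d32:H5 -> H5
  lookup 95.112.0.3: bits 010111110111 walk d0:H5→d1:-→d2:-→d3:-→d4:-→d5:-→d6:-→d7:-→d8:-→d9:-→d10:-→d11:-→d12:H1 -> H1
  lookup 95.123.0.33: bits 01011111011110110 walk d0:H5→d1:-→d2:-→d3:-→d4:-→d5:-→d6:-→d7:-→d8:-→d9:-→d10:-→d11:-→d12:H1→d13:-→d14:-→d15:-→d16:H3→d17:- -> H3
  + 0.0.0.0/0 (H6) depth=0
  lookup 80.231.81.91: bits 0101 walk d0:H6→d1:-→d2:-→d3:-→d4:- -> H6
  lookup 74.14.17.148: bits 010010100000111000 walk d0:H6→d1:-→d2:-→d3:-→d4:-→d5:-→d6:-→d7:-→d8:-→d9:-→d10:-→d11:-→d12:-→d13:-→d14:-→d15:-→d16:-→d17:-→d18:H0 -> H0
  + 95.0.0.0/8 (H3) depth=8
  - 0.0.0.0/0 clear@0
  lookup 95.2.36.255: bits 010111110 walk d0:-→d1:-→d2:-→d3:-→d4:-→d5:-→d6:-→d7:-→d8:H3→d9:- -> H3
  lookup 253.212.213.138: bits ε walk d0:- -> no-route
  lookup 74.14.48.1: bits 0100101000001110001100 walk d0:-→d1:-→d2:-→d3:-→d4:-→d5:-→d6:-→d7:-→d8:-→d9:-→d10:-→d11:-→d12:-→d13:-→d14:-→d15:-→d16:-→d17:-→d18:H0→d19:-→d20:H1→d21:-→d22:- -> H1
  lookup 95.123.120.248: bits 01011111011110110111100011111000 walk d0:-→d1:-→d2:-→d3:-→d4:-→d5:-→d6:-→d7:-→d8:H3→d9:-→d10:-→d11:-→d12:H1→d13:-→d14:-→d15:-→d16:H3→d17:-→d18:-→d19:-→d20:-→d21:-→d22:-→d23:-→d24:H5→d25:-→d26:-→d27:-→d28:-→d29:-→d30:-→d31:-→d32:H5 -> H5
  lookup 95.123.5.70: bits 01011111011110110 walk d0:-→d1:-→d2:-→d3:-→d4:-→d5:-→d6:-→d7:-→d8:H3→d9:-→d10:-→d11:-→d12:H1→d13:-→d14:-→d15:-→d16:H3→d17:- -> H3
  lookup 6.136.16.0: bits 00000110100010000001 walk d0:-→d1:-→d2:-→d3:-→d4:-→d5:-→d6:-→d7:-→d8:-→d9:-→d10:-→d11:-→d12:-→d13:-→d14:-→d15:-→d16:-→d17:-→d18:-→d19:-→d20:H6 -> H6
  + 95.0.0.0/8 (H5) depth=8
  lookup 95.123.120.248: bits 01011111011110110111100011111000 walk d0:-→d1:-→d2:-→d3:-→d4:-→d5:-→d6:-→d7:-→d8:H5→d9:-→d10:-→d11:-→d12:H1→d13:-→d14:-→d15:-→d16:H3→d17:-→d18:-→d19:-→d20:-→d21:-→d22:-→d23:-→d24:H5→d25:-→d26:-→d27:-→d28:-→d29:-→d30:-→d31:-→d32:H5 -> H5
  lookup 95.0.9.242: bits 010111110 walk d0:-→d1:-→d2:-→d3:-→d4:-→d5:-→d6:-→d7:-→d8:H5→d9:- -> H5
  lookup 146.13.255.188: bits ε walk d0:- -> no-route

== LOOKUPS ==
["no-route","H0","H5","H1","H3","H6","H0","H3","no-route","H1","H5","H3","H6","H5","H5","no-route"]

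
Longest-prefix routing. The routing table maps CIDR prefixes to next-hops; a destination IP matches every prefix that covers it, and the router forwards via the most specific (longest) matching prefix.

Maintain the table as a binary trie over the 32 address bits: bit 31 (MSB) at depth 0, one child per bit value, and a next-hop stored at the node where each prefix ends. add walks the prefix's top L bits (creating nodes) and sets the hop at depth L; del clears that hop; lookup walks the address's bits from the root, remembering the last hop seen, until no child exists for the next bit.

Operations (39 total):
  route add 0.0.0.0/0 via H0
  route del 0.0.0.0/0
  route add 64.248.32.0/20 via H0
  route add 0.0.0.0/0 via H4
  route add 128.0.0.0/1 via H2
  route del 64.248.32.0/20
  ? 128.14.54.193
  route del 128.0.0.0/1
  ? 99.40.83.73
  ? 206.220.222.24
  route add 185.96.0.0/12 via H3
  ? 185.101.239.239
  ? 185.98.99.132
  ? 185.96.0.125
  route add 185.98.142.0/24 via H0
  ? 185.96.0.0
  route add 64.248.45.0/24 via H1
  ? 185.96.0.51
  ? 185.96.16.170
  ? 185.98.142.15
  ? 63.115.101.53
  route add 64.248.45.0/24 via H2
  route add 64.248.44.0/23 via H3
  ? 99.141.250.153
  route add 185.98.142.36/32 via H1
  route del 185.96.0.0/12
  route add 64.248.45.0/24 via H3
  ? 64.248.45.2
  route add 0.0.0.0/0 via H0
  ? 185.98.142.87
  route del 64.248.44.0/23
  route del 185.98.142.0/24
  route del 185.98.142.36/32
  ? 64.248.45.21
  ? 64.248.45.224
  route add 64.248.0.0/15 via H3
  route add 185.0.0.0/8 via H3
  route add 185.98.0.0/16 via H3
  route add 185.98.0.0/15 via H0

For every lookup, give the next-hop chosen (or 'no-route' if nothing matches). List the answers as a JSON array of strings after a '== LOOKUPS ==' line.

Apply in order:
  + 0.0.0.0/0 (H0) depth=0
  - 0.0.0.0/0 clear@0
  + 64.248.32.0/20 (H0) depth=20
  + 0.0.0.0/0 (H4) depth=0
  + 128.0.0.0/1 (H2) depth=1
  - 64.248.32.0/20 clear@20
  ? 128.14.54.193  path d0:H4→d1:H2  best=H2
  - 128.0.0.0/1 clear@1
  ? 99.40.83.73  path d0:H4→d1:-→d2:-  best=H4
  ? 206.220.222.24  path d0:H4→d1:-  best=H4
  + 185.96.0.0/12 (H3) depth=12
  ? 185.101.239.239  path d0:H4→d1:-→d2:-→d3:-→d4:-→d5:-→d6:-→d7:-→d8:-→d9:-→d10:-→d11:-→d12:H3  best=H3
  ? 185.98.99.132  path d0:H4→d1:-→d2:-→d3:-→d4:-→d5:-→d6:-→d7:-→d8:-→d9:-→d10:-→d11:-→d12:H3  best=H3
  ? 185.96.0.125  path d0:H4→d1:-→d2:-→d3:-→d4:-→d5:-→d6:-→d7:-→d8:-→d9:-→d10:-→d11:-→d12:H3  best=H3
  + 185.98.142.0/24 (H0) depth=24
  ? 185.96.0.0  path d0:H4→d1:-→d2:-→d3:-→d4:-→d5:-→d6:-→d7:-→d8:-→d9:-→d10:-→d11:-→d12:H3→d13:-→d14:-  best=H3
  + 64.248.45.0/24 (H1) depth=24
  ? 185.96.0.51  path d0:H4→d1:-→d2:-→d3:-→d4:-→d5:-→d6:-→d7:-→d8:-→d9:-→d10:-→d11:-→d12:H3→d13:-→d14:-  best=H3
  ? 185.96.16.170  path d0:H4→d1:-→d2:-→d3:-→d4:-→d5:-→d6:-→d7:-→d8:-→d9:-→d10:-→d11:-→d12:H3→d13:-→d14:-  best=H3
  ? 185.98.142.15  path d0:H4→d1:-→d2:-→d3:-→d4:-→d5:-→d6:-→d7:-→d8:-→d9:-→d10:-→d11:-→d12:H3→d13:-→d14:-→d15:-→d16:-→d17:-→d18:-→d19:-→d20:-→d21:-→d22:-→d23:-→d24:H0  best=H0
  ? 63.115.101.53  path d0:H4→d1:-  best=H4
  + 64.248.45.0/24 (H2) depth=24
  + 64.248.44.0/23 (H3) depth=23
  ? 99.141.250.153  path d0:H4→d1:-→d2:-  best=H4
  + 185.98.142.36/32 (H1) depth=32
  - 185.96.0.0/12 clear@12
  + 64.248.45.0/24 (H3) depth=24
  ? 64.248.45.2  path d0:H4→d1:-→d2:-→d3:-→d4:-→d5:-→d6:-→d7:-→d8:-→d9:-→d10:-→d11:-→d12:-→d13:-→d14:-→d15:-→d16:-→d17:-→d18:-→d19:-→d20:-→d21:-→d22:-→d23:H3→d24:H3  best=H3
  + 0.0.0.0/0 (H0) depth=0
  ? 185.98.142.87  path d0:H0→d1:-→d2:-→d3:-→d4:-→d5:-→d6:-→d7:-→d8:-→d9:-→d10:-→d11:-→d12:-→d13:-→d14:-→d15:-→d16:-→d17:-→d18:-→d19:-→d20:-→d21:-→d22:-→d23:-→d24:H0→d25:-  best=H0
  - 64.248.44.0/23 clear@23
  - 185.98.142.0/24 clear@24
  - 185.98.142.36/32 clear@32
  ? 64.248.45.21  path d0:H0→d1:-→d2:-→d3:-→d4:-→d5:-→d6:-→d7:-→d8:-→d9:-→d10:-→d11:-→d12:-→d13:-→d14:-→d15:-→d16:-→d17:-→d18:-→d19:-→d20:-→d21:-→d22:-→d23:-→d24:H3  best=H3
  ? 64.248.45.224  path d0:H0→d1:-→d2:-→d3:-→d4:-→d5:-→d6:-→d7:-→d8:-→d9:-→d10:-→d11:-→d12:-→d13:-→d14:-→d15:-→d16:-→d17:-→d18:-→d19:-→d20:-→d21:-→d22:-→d23:-→d24:H3  best=H3
  + 64.248.0.0/15 (H3) depth=15
  + 185.0.0.0/8 (H3) depth=8
  + 185.98.0.0/16 (H3) depth=16
  + 185.98.0.0/15 (H0) depth=15

== LOOKUPS ==
["H2","H4","H4","H3","H3","H3","H3","H3","H3","H0","H4","H4","H3","H0","H3","H3"]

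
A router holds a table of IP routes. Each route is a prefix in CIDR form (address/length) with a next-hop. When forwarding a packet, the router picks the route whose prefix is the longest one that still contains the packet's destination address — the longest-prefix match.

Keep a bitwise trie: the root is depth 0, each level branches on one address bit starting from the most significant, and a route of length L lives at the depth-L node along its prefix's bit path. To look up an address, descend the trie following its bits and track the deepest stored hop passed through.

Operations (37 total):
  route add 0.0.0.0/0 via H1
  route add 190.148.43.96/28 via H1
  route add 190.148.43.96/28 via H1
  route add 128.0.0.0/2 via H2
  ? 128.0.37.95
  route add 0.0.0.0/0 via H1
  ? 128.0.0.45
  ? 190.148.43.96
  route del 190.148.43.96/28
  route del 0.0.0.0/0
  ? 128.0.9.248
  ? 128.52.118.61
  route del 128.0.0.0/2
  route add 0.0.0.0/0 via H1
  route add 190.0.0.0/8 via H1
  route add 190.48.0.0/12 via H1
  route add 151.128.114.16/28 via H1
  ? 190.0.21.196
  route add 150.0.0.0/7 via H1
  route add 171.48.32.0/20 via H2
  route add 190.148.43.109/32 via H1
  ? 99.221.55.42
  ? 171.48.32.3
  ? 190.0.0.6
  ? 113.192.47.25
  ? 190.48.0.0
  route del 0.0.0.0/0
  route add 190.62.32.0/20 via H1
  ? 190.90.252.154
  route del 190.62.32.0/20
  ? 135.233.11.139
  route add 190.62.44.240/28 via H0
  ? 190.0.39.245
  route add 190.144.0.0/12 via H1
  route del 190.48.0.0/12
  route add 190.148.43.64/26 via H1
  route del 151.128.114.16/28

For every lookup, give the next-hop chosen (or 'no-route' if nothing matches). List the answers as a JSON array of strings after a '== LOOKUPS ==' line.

Process each operation:
  + 0.0.0.0/0 (H1) depth=0
  + 190.148.43.96/28 (H1) depth=28
  + 190.148.43.96/28 (H1) depth=28
  + 128.0.0.0/2 (H2) depth=2
  Q 128.0.37.95: descend 10 ; hops seen [H1,H2] ; pick H2
  + 0.0.0.0/0 (H1) depth=0
  Q 128.0.0.45: descend 10 ; hops seen [H1,H2] ; pick H2
  Q 190.148.43.96: descend 1011111010010100001010110110 ; hops seen [H1,H2,H1] ; pick H1
  - 190.148.43.96/28 clear@28
  - 0.0.0.0/0 clear@0
  Q 128.0.9.248: descend 10 ; hops seen [H2] ; pick H2
  Q 128.52.118.61: descend 10 ; hops seen [H2] ; pick H2
  - 128.0.0.0/2 clear@2
  + 0.0.0.0/0 (H1) depth=0
  + 190.0.0.0/8 (H1) depth=8
  + 190.48.0.0/12 (H1) depth=12
  + 151.128.114.16/28 (H1) depth=28
  Q 190.0.21.196: descend 1011111000 ; hops seen [H1,H1] ; pick H1
  + 150.0.0.0/7 (H1) depth=7
  + 171.48.32.0/20 (H2) depth=20
  + 190.148.43.109/32 (H1) depth=32
  Q 99.221.55.42: descend ε ; hops seen [H1] ; pick H1
  Q 171.48.32.3: descend 10101011001100000010 ; hops seen [H1,H2] ; pick H2
  Q 190.0.0.6: descend 1011111000 ; hops seen [H1,H1] ; pick H1
  Q 113.192.47.25: descend ε ; hops seen [H1] ; pick H1
  Q 190.48.0.0: descend 101111100011 ; hops seen [H1,H1,H1] ; pick H1
  - 0.0.0.0/0 clear@0
  + 190.62.32.0/20 (H1) depth=20
  Q 190.90.252.154: descend 101111100 ; hops seen [H1] ; pick H1
  - 190.62.32.0/20 clear@20
  Q 135.233.11.139: descend 100 ; hops seen [∅] ; pick no-route
  + 190.62.44.240/28 (H0) depth=28
  Q 190.0.39.245: descend 1011111000 ; hops seen [H1] ; pick H1
  + 190.144.0.0/12 (H1) depth=12
  - 190.48.0.0/12 clear@12
  + 190.148.43.64/26 (H1) depth=26
  - 151.128.114.16/28 clear@28

== LOOKUPS ==
["H2","H2","H1","H2","H2","H1","H1","H2","H1","H1","H1","H1","no-route","H1"]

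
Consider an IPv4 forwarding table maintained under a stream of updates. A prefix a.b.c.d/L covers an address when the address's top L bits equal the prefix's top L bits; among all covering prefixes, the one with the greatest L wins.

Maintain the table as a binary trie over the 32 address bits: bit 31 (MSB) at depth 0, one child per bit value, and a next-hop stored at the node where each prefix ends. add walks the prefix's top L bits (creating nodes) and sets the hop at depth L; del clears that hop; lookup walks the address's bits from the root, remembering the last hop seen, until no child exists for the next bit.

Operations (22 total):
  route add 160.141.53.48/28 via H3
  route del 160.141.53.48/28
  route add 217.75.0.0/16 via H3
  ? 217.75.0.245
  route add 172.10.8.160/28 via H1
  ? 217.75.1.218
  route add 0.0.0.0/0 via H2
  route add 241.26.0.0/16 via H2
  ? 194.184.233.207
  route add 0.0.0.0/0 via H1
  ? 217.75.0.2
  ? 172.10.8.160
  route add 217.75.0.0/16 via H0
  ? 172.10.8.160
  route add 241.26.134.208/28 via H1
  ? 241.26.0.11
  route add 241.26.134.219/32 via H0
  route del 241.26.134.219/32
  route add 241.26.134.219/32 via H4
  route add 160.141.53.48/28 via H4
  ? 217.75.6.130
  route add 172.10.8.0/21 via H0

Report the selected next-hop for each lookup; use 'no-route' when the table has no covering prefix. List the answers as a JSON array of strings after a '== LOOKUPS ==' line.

Trace:
  add 160.141.53.48/28 -> H3 at depth 28
  del 160.141.53.48/28 (clear depth 28)
  add 217.75.0.0/16 -> H3 at depth 16
  lookup 217.75.0.245: bits 1101100101001011 walk d0:-→d1:-→d2:-→d3:-→d4:-→d5:-→d6:-→d7:-→d8:-→d9:-→d10:-→d11:-→d12:-→d13:-→d14:-→d15:-→d16:H3 -> H3
  add 172.10.8.160/28 -> H1 at depth 28
  lookup 217.75.1.218: bits 1101100101001011 walk d0:-→d1:-→d2:-→d3:-→d4:-→d5:-→d6:-→d7:-→d8:-→d9:-→d10:-→d11:-→d12:-→d13:-→d14:-→d15:-→d16:H3 -> H3
  add 0.0.0.0/0 -> H2 at depth 0
  add 241.26.0.0/16 -> H2 at depth 16
  lookup 194.184.233.207: bits 110 walk d0:H2→d1:-→d2:-→d3:- -> H2
  add 0.0.0.0/0 -> H1 at depth 0
  lookup 217.75.0.2: bits 1101100101001011 walk d0:H1→d1:-→d2:-→d3:-→d4:-→d5:-→d6:-→d7:-→d8:-→d9:-→d10:-→d11:-→d12:-→d13:-→d14:-→d15:-→d16:H3 -> H3
  lookup 172.10.8.160: bits 1010110000001010000010001010 walk d0:H1→d1:-→d2:-→d3:-→d4:-→d5:-→d6:-→d7:-→d8:-→d9:-→d10:-→d11:-→d12:-→d13:-→d14:-→d15:-→d16:-→d17:-→d18:-→d19:-→d20:-→d21:-→d22:-→d23:-→d24:-→d25:-→d26:-→d27:-→d28:H1 -> H1
  add 217.75.0.0/16 -> H0 at depth 16
  lookup 172.10.8.160: bits 1010110000001010000010001010 walk d0:H1→d1:-→d2:-→d3:-→d4:-→d5:-→d6:-→d7:-→d8:-→d9:-→d10:-→d11:-→d12:-→d13:-→d14:-→d15:-→d16:-→d17:-→d18:-→d19:-→d20:-→d21:-→d22:-→d23:-→d24:-→d25:-→d26:-→d27:-→d28:H1 -> H1
  add 241.26.134.208/28 -> H1 at depth 28
  lookup 241.26.0.11: bits 1111000100011010 walk d0:H1→d1:-→d2:-→d3:-→d4:-→d5:-→d6:-→d7:-→d8:-→d9:-→d10:-→d11:-→d12:-→d13:-→d14:-→d15:-→d16:H2 -> H2
  add 241.26.134.219/32 -> H0 at depth 32
  del 241.26.134.219/32 (clear depth 32)
  add 241.26.134.219/32 -> H4 at depth 32
  add 160.141.53.48/28 -> H4 at depth 28
  lookup 217.75.6.130: bits 1101100101001011 walk d0:H1→d1:-→d2:-→d3:-→d4:-→d5:-→d6:-→d7:-→d8:-→d9:-→d10:-→d11:-→d12:-→d13:-→d14:-→d15:-→d16:H0 -> H0
  add 172.10.8.0/21 -> H0 at depth 21

== LOOKUPS ==
["H3","H3","H2","H3","H1","H1","H2","H0"]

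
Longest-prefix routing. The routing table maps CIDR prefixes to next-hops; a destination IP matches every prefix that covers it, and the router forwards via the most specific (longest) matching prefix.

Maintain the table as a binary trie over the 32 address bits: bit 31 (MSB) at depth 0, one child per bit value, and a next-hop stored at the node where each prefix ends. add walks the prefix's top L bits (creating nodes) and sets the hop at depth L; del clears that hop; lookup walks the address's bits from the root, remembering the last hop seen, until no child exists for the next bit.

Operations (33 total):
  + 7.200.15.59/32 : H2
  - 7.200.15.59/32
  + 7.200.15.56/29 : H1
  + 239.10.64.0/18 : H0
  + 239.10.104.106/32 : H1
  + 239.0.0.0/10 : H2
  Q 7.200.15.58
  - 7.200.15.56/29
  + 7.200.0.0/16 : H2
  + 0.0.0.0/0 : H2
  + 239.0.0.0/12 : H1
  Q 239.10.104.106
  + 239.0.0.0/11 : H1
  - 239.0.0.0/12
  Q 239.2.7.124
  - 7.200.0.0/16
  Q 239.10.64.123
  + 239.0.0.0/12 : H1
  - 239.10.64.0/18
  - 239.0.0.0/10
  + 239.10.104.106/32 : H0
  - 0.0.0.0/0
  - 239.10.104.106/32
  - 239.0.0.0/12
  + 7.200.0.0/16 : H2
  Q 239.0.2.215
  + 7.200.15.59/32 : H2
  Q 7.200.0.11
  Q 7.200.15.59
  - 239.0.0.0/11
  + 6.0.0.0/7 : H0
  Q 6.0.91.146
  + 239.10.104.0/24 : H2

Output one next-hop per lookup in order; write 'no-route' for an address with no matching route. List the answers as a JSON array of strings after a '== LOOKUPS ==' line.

Apply in order:
  add 7.200.15.59/32 -> H2 at depth 32
  - 7.200.15.59/32 clear@32
  add 7.200.15.56/29 -> H1 at depth 29
  add 239.10.64.0/18 -> H0 at depth 18
  add 239.10.104.106/32 -> H1 at depth 32
  add 239.0.0.0/10 -> H2 at depth 10
  ? 7.200.15.58  path d0:-→d1:-→d2:-→d3:-→d4:-→d5:-→d6:-→d7:-→d8:-→d9:-→d10:-→d11:-→d12:-→d13:-→d14:-→d15:-→d16:-→d17:-→d18:-→d19:-→d20:-→d21:-→d22:-→d23:-→d24:-→d25:-→d26:-→d27:-→d28:-→d29:H1→d30:-→d31:-  best=H1
  - 7.200.15.56/29 clear@29
  add 7.200.0.0/16 -> H2 at depth 16
  add 0.0.0.0/0 -> H2 at depth 0
  add 239.0.0.0/12 -> H1 at depth 12
  ? 239.10.104.106  path d0:H2→d1:-→d2:-→d3:-→d4:-→d5:-→d6:-→d7:-→d8:-→d9:-→d10:H2→d11:-→d12:H1→d13:-→d14:-→d15:-→d16:-→d17:-→d18:H0→d19:-→d20:-→d21:-→d22:-→d23:-→d24:-→d25:-→d26:-→d27:-→d28:-→d29:-→d30:-→d31:-→d32:H1  best=H1
  add 239.0.0.0/11 -> H1 at depth 11
  - 239.0.0.0/12 clear@12
  ? 239.2.7.124  path d0:H2→d1:-→d2:-→d3:-→d4:-→d5:-→d6:-→d7:-→d8:-→d9:-→d10:H2→d11:H1→d12:-  best=H1
  - 7.200.0.0/16 clear@16
  ? 239.10.64.123  path d0:H2→d1:-→d2:-→d3:-→d4:-→d5:-→d6:-→d7:-→d8:-→d9:-→d10:H2→d11:H1→d12:-→d13:-→d14:-→d15:-→d16:-→d17:-→d18:H0  best=H0
  add 239.0.0.0/12 -> H1 at depth 12
  - 239.10.64.0/18 clear@18
  - 239.0.0.0/10 clear@10
  add 239.10.104.106/32 -> H0 at depth 32
  - 0.0.0.0/0 clear@0
  - 239.10.104.106/32 clear@32
  - 239.0.0.0/12 clear@12
  add 7.200.0.0/16 -> H2 at depth 16
  ? 239.0.2.215  path d0:-→d1:-→d2:-→d3:-→d4:-→d5:-→d6:-→d7:-→d8:-→d9:-→d10:-→d11:H1→d12:-  best=H1
  add 7.200.15.59/32 -> H2 at depth 32
  ? 7.200.0.11  path d0:-→d1:-→d2:-→d3:-→d4:-→d5:-→d6:-→d7:-→d8:-→d9:-→d10:-→d11:-→d12:-→d13:-→d14:-→d15:-→d16:H2→d17:-→d18:-→d19:-→d20:-  best=H2
  ? 7.200.15.59  path d0:-→d1:-→d2:-→d3:-→d4:-→d5:-→d6:-→d7:-→d8:-→d9:-→d10:-→d11:-→d12:-→d13:-→d14:-→d15:-→d16:H2→d17:-→d18:-→d19:-→d20:-→d21:-→d22:-→d23:-→d24:-→d25:-→d26:-→d27:-→d28:-→d29:-→d30:-→d31:-→d32:H2  best=H2
  - 239.0.0.0/11 clear@11
  add 6.0.0.0/7 -> H0 at depth 7
  ? 6.0.91.146  path d0:-→d1:-→d2:-→d3:-→d4:-→d5:-→d6:-→d7:H0  best=H0
  add 239.10.104.0/24 -> H2 at depth 24

== LOOKUPS ==
["H1","H1","H1","H0","H1","H2","H2","H0"]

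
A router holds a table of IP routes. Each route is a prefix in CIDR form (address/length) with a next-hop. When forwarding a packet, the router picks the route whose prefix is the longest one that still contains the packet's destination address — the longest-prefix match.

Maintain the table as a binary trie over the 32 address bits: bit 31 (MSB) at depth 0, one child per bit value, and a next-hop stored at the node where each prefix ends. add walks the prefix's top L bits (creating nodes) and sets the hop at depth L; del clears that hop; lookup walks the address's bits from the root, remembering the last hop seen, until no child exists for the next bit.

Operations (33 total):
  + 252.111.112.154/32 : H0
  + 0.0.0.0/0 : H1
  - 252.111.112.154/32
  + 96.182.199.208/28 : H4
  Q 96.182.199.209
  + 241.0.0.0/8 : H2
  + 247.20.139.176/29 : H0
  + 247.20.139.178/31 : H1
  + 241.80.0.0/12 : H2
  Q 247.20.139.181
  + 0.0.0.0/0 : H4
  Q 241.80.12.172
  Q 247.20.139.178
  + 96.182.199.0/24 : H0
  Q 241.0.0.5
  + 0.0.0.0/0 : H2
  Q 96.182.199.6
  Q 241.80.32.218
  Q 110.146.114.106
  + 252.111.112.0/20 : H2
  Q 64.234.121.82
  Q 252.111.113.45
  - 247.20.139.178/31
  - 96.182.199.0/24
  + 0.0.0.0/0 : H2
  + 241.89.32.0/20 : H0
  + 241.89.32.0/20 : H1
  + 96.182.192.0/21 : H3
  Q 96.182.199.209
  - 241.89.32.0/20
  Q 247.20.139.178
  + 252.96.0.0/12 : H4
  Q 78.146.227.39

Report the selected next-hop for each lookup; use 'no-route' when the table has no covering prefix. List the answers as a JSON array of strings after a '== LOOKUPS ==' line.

Apply in order:
  + 252.111.112.154/32 (H0) depth=32
  + 0.0.0.0/0 (H1) depth=0
  - 252.111.112.154/32 clear@32
  + 96.182.199.208/28 (H4) depth=28
  ? 96.182.199.209  path d0:H1→d1:-→d2:-→d3:-→d4:-→d5:-→d6:-→d7:-→d8:-→d9:-→d10:-→d11:-→d12:-→d13:-→d14:-→d15:-→d16:-→d17:-→d18:-→d19:-→d20:-→d21:-→d22:-→d23:-→d24:-→d25:-→d26:-→d27:-→d28:H4  best=H4
  + 241.0.0.0/8 (H2) depth=8
  + 247.20.139.176/29 (H0) depth=29
  + 247.20.139.178/31 (H1) depth=31
  + 241.80.0.0/12 (H2) depth=12
  ? 247.20.139.181  path d0:H1→d1:-→d2:-→d3:-→d4:-→d5:-→d6:-→d7:-→d8:-→d9:-→d10:-→d11:-→d12:-→d13:-→d14:-→d15:-→d16:-→d17:-→d18:-→d19:-→d20:-→d21:-→d22:-→d23:-→d24:-→d25:-→d26:-→d27:-→d28:-→d29:H0  best=H0
  + 0.0.0.0/0 (H4) depth=0
  ? 241.80.12.172  path d0:H4→d1:-→d2:-→d3:-→d4:-→d5:-→d6:-→d7:-→d8:H2→d9:-→d10:-→d11:-→d12:H2  best=H2
  ? 247.20.139.178  path d0:H4→d1:-→d2:-→d3:-→d4:-→d5:-→d6:-→d7:-→d8:-→d9:-→d10:-→d11:-→d12:-→d13:-→d14:-→d15:-→d16:-→d17:-→d18:-→d19:-→d20:-→d21:-→d22:-→d23:-→d24:-→d25:-→d26:-→d27:-→d28:-→d29:H0→d30:-→d31:H1  best=H1
  + 96.182.199.0/24 (H0) depth=24
  ? 241.0.0.5  path d0:H4→d1:-→d2:-→d3:-→d4:-→d5:-→d6:-→d7:-→d8:H2→d9:-  best=H2
  + 0.0.0.0/0 (H2) depth=0
  ? 96.182.199.6  path d0:H2→d1:-→d2:-→d3:-→d4:-→d5:-→d6:-→d7:-→d8:-→d9:-→d10:-→d11:-→d12:-→d13:-→d14:-→d15:-→d16:-→d17:-→d18:-→d19:-→d20:-→d21:-→d22:-→d23:-→d24:H0  best=H0
  ? 241.80.32.218  path d0:H2→d1:-→d2:-→d3:-→d4:-→d5:-→d6:-→d7:-→d8:H2→d9:-→d10:-→d11:-→d12:H2  best=H2
  ? 110.146.114.106  path d0:H2→d1:-→d2:-→d3:-→d4:-  best=H2
  + 252.111.112.0/20 (H2) depth=20
  ? 64.234.121.82  path d0:H2→d1:-→d2:-  best=H2
  ? 252.111.113.45  path d0:H2→d1:-→d2:-→d3:-→d4:-→d5:-→d6:-→d7:-→d8:-→d9:-→d10:-→d11:-→d12:-→d13:-→d14:-→d15:-→d16:-→d17:-→d18:-→d19:-→d20:H2→d21:-→d22:-→d23:-  best=H2
  - 247.20.139.178/31 clear@31
  - 96.182.199.0/24 clear@24
  + 0.0.0.0/0 (H2) depth=0
  + 241.89.32.0/20 (H0) depth=20
  + 241.89.32.0/20 (H1) depth=20
  + 96.182.192.0/21 (H3) depth=21
  ? 96.182.199.209  path d0:H2→d1:-→d2:-→d3:-→d4:-→d5:-→d6:-→d7:-→d8:-→d9:-→d10:-→d11:-→d12:-→d13:-→d14:-→d15:-→d16:-→d17:-→d18:-→d19:-→d20:-→d21:H3→d22:-→d23:-→d24:-→d25:-→d26:-→d27:-→d28:H4  best=H4
  - 241.89.32.0/20 clear@20
  ? 247.20.139.178  path d0:H2→d1:-→d2:-→d3:-→d4:-→d5:-→d6:-→d7:-→d8:-→d9:-→d10:-→d11:-→d12:-→d13:-→d14:-→d15:-→d16:-→d17:-→d18:-→d19:-→d20:-→d21:-→d22:-→d23:-→d24:-→d25:-→d26:-→d27:-→d28:-→d29:H0→d30:-→d31:-  best=H0
  + 252.96.0.0/12 (H4) depth=12
  ? 78.146.227.39  path d0:H2→d1:-→d2:-  best=H2

== LOOKUPS ==
["H4","H0","H2","H1","H2","H0","H2","H2","H2","H2","H4","H0","H2"]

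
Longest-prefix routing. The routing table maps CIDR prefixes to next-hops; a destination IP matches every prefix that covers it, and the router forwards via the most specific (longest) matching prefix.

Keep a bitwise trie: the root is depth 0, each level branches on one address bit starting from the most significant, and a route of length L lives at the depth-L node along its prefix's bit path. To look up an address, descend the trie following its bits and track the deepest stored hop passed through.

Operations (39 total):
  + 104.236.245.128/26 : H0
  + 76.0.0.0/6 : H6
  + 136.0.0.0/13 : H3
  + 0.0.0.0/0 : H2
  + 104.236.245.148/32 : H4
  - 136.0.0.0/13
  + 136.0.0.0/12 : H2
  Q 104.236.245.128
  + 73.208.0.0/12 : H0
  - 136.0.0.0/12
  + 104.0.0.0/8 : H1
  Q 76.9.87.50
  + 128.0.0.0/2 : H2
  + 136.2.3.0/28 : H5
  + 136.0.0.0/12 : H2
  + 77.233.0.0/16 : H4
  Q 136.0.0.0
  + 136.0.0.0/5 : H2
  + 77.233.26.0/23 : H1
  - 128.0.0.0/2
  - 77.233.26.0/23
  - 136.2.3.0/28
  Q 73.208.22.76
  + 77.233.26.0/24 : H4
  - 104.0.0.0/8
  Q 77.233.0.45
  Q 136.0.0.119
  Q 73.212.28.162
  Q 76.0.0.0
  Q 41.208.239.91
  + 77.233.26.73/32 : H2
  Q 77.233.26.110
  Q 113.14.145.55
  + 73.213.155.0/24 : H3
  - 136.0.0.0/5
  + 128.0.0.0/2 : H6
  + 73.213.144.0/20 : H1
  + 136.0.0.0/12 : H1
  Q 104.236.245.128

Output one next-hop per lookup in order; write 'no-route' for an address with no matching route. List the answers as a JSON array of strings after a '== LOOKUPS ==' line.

Trace:
  + 104.236.245.128/26 (H0) depth=26
  + 76.0.0.0/6 (H6) depth=6
  + 136.0.0.0/13 (H3) depth=13
  + 0.0.0.0/0 (H2) depth=0
  + 104.236.245.148/32 (H4) depth=32
  - 136.0.0.0/13 clear@13
  + 136.0.0.0/12 (H2) depth=12
  ? 104.236.245.128  path d0:H2→d1:-→d2:-→d3:-→d4:-→d5:-→d6:-→d7:-→d8:-→d9:-→d10:-→d11:-→d12:-→d13:-→d14:-→d15:-→d16:-→d17:-→d18:-→d19:-→d20:-→d21:-→d22:-→d23:-→d24:-→d25:-→d26:H0→d27:-  best=H0
  + 73.208.0.0/12 (H0) depth=12
  - 136.0.0.0/12 clear@12
  + 104.0.0.0/8 (H1) depth=8
  ? 76.9.87.50  path d0:H2→d1:-→d2:-→d3:-→d4:-→d5:-→d6:H6  best=H6
  + 128.0.0.0/2 (H2) depth=2
  + 136.2.3.0/28 (H5) depth=28
  + 136.0.0.0/12 (H2) depth=12
  + 77.233.0.0/16 (H4) depth=16
  ? 136.0.0.0  path d0:H2→d1:-→d2:H2→d3:-→d4:-→d5:-→d6:-→d7:-→d8:-→d9:-→d10:-→d11:-→d12:H2→d13:-→d14:-  best=H2
  + 136.0.0.0/5 (H2) depth=5
  + 77.233.26.0/23 (H1) depth=23
  - 128.0.0.0/2 clear@2
  - 77.233.26.0/23 clear@23
  - 136.2.3.0/28 clear@28
  ? 73.208.22.76  path d0:H2→d1:-→d2:-→d3:-→d4:-→d5:-→d6:-→d7:-→d8:-→d9:-→d10:-→d11:-→d12:H0  best=H0
  + 77.233.26.0/24 (H4) depth=24
  - 104.0.0.0/8 clear@8
  ? 77.233.0.45  path d0:H2→d1:-→d2:-→d3:-→d4:-→d5:-→d6:H6→d7:-→d8:-→d9:-→d10:-→d11:-→d12:-→d13:-→d14:-→d15:-→d16:H4→d17:-→d18:-→d19:-  best=H4
  ? 136.0.0.119  path d0:H2→d1:-→d2:-→d3:-→d4:-→d5:H2→d6:-→d7:-→d8:-→d9:-→d10:-→d11:-→d12:H2→d13:-→d14:-  best=H2
  ? 73.212.28.162  path d0:H2→d1:-→d2:-→d3:-→d4:-→d5:-→d6:-→d7:-→d8:-→d9:-→d10:-→d11:-→d12:H0  best=H0
  ? 76.0.0.0  path d0:H2→d1:-→d2:-→d3:-→d4:-→d5:-→d6:H6→d7:-  best=H6
  ? 41.208.239.91  path d0:H2→d1:-  best=H2
  + 77.233.26.73/32 (H2) depth=32
  ? 77.233.26.110  path d0:H2→d1:-→d2:-→d3:-→d4:-→d5:-→d6:H6→d7:-→d8:-→d9:-→d10:-→d11:-→d12:-→d13:-→d14:-→d15:-→d16:H4→d17:-→d18:-→d19:-→d20:-→d21:-→d22:-→d23:-→d24:H4→d25:-→d26:-  best=H4
  ? 113.14.145.55  path d0:H2→d1:-→d2:-→d3:-  best=H2
  + 73.213.155.0/24 (H3) depth=24
  - 136.0.0.0/5 clear@5
  + 128.0.0.0/2 (H6) depth=2
  + 73.213.144.0/20 (H1) depth=20
  + 136.0.0.0/12 (H1) depth=12
  ? 104.236.245.128  path d0:H2→d1:-→d2:-→d3:-→d4:-→d5:-→d6:-→d7:-→d8:-→d9:-→d10:-→d11:-→d12:-→d13:-→d14:-→d15:-→d16:-→d17:-→d18:-→d19:-→d20:-→d21:-→d22:-→d23:-→d24:-→d25:-→d26:H0→d27:-  best=H0

== LOOKUPS ==
["H0","H6","H2","H0","H4","H2","H0","H6","H2","H4","H2","H0"]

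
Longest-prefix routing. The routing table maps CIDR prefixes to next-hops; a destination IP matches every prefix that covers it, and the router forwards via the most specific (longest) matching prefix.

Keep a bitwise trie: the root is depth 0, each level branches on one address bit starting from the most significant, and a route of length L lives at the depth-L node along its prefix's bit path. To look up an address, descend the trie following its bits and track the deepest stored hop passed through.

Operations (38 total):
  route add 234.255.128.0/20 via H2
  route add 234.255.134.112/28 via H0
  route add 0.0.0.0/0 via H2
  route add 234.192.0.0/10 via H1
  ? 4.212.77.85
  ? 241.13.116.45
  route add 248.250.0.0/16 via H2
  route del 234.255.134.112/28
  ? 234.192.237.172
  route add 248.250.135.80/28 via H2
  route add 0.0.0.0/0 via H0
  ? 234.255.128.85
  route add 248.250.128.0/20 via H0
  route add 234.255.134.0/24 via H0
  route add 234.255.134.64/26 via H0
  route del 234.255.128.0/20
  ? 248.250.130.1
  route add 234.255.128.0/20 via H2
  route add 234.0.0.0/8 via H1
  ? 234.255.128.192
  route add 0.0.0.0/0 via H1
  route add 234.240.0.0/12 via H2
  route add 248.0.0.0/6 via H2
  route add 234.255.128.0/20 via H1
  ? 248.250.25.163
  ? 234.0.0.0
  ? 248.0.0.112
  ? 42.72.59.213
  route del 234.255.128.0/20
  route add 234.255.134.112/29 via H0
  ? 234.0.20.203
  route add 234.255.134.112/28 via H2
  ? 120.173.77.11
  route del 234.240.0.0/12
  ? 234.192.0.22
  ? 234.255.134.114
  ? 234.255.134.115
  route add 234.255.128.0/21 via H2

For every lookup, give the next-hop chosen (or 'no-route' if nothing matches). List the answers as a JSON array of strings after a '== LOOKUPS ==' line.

Process each operation:
  add 234.255.128.0/20 -> H2 at depth 20
  add 234.255.134.112/28 -> H0 at depth 28
  add 0.0.0.0/0 -> H2 at depth 0
  add 234.192.0.0/10 -> H1 at depth 10
  Q 4.212.77.85: descend ε ; hops seen [H2] ; pick H2
  Q 241.13.116.45: descend 111 ; hops seen [H2] ; pick H2
  add 248.250.0.0/16 -> H2 at depth 16
  del 234.255.134.112/28 (clear depth 28)
  Q 234.192.237.172: descend 1110101011 ; hops seen [H2,H1] ; pick H1
  add 248.250.135.80/28 -> H2 at depth 28
  add 0.0.0.0/0 -> H0 at depth 0
  Q 234.255.128.85: descend 111010101111111110000 ; hops seen [H0,H1,H2] ; pick H2
  add 248.250.128.0/20 -> H0 at depth 20
  add 234.255.134.0/24 -> H0 at depth 24
  add 234.255.134.64/26 -> H0 at depth 26
  del 234.255.128.0/20 (clear depth 20)
  Q 248.250.130.1: descend 111110001111101010000 ; hops seen [H0,H2,H0] ; pick H0
  add 234.255.128.0/20 -> H2 at depth 20
  add 234.0.0.0/8 -> H1 at depth 8
  Q 234.255.128.192: descend 111010101111111110000 ; hops seen [H0,H1,H1,H2] ; pick H2
  add 0.0.0.0/0 -> H1 at depth 0
  add 234.240.0.0/12 -> H2 at depth 12
  add 248.0.0.0/6 -> H2 at depth 6
  add 234.255.128.0/20 -> H1 at depth 20
  Q 248.250.25.163: descend 1111100011111010 ; hops seen [H1,H2,H2] ; pick H2
  Q 234.0.0.0: descend 11101010 ; hops seen [H1,H1] ; pick H1
  Q 248.0.0.112: descend 11111000 ; hops seen [H1,H2] ; pick H2
  Q 42.72.59.213: descend ε ; hops seen [H1] ; pick H1
  del 234.255.128.0/20 (clear depth 20)
  add 234.255.134.112/29 -> H0 at depth 29
  Q 234.0.20.203: descend 11101010 ; hops seen [H1,H1] ; pick H1
  add 234.255.134.112/28 -> H2 at depth 28
  Q 120.173.77.11: descend ε ; hops seen [H1] ; pick H1
  del 234.240.0.0/12 (clear depth 12)
  Q 234.192.0.22: descend 1110101011 ; hops seen [H1,H1,H1] ; pick H1
  Q 234.255.134.114: descend 11101010111111111000011001110 ; hops seen [H1,H1,H1,H0,H0,H2,H0] ; pick H0
  Q 234.255.134.115: descend 11101010111111111000011001110 ; hops seen [H1,H1,H1,H0,H0,H2,H0] ; pick H0
  add 234.255.128.0/21 -> H2 at depth 21

== LOOKUPS ==
["H2","H2","H1","H2","H0","H2","H2","H1","H2","H1","H1","H1","H1","H0","H0"]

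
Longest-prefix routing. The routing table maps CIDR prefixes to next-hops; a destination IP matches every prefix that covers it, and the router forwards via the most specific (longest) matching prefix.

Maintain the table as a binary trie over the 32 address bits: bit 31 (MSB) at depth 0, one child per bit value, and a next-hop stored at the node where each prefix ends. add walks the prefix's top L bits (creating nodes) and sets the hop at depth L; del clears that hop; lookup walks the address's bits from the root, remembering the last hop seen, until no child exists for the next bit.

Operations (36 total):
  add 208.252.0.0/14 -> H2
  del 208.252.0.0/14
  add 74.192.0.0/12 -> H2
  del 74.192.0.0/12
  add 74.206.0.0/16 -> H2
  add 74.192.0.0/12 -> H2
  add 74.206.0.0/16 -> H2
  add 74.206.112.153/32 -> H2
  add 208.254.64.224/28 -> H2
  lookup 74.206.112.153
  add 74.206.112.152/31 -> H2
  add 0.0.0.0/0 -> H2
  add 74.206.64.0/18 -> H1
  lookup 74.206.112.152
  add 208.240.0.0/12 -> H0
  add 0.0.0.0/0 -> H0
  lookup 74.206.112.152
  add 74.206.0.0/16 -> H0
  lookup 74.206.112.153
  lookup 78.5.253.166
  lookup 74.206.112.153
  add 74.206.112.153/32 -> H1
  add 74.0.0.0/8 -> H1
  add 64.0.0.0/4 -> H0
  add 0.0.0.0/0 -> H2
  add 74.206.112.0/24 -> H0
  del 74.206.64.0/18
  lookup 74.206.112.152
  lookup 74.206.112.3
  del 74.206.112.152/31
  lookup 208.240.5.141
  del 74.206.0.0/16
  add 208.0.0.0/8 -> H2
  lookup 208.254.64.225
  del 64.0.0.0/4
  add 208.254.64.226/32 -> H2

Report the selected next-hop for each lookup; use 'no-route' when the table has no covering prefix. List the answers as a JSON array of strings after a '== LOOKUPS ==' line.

Process each operation:
  + 208.252.0.0/14 (H2) depth=14
  del 208.252.0.0/14 (clear depth 14)
  + 74.192.0.0/12 (H2) depth=12
  del 74.192.0.0/12 (clear depth 12)
  + 74.206.0.0/16 (H2) depth=16
  + 74.192.0.0/12 (H2) depth=12
  + 74.206.0.0/16 (H2) depth=16
  + 74.206.112.153/32 (H2) depth=32
  + 208.254.64.224/28 (H2) depth=28
  Q 74.206.112.153: descend 01001010110011100111000010011001 ; hops seen [H2,H2,H2] ; pick H2
  + 74.206.112.152/31 (H2) depth=31
  + 0.0.0.0/0 (H2) depth=0
  + 74.206.64.0/18 (H1) depth=18
  Q 74.206.112.152: descend 0100101011001110011100001001100 ; hops seen [H2,H2,H2,H1,H2] ; pick H2
  + 208.240.0.0/12 (H0) depth=12
  + 0.0.0.0/0 (H0) depth=0
  Q 74.206.112.152: descend 0100101011001110011100001001100 ; hops seen [H0,H2,H2,H1,H2] ; pick H2
  + 74.206.0.0/16 (H0) depth=16
  Q 74.206.112.153: descend 01001010110011100111000010011001 ; hops seen [H0,H2,H0,H1,H2,H2] ; pick H2
  Q 78.5.253.166: descend 01001 ; hops seen [H0] ; pick H0
  Q 74.206.112.153: descend 01001010110011100111000010011001 ; hops seen [H0,H2,H0,H1,H2,H2] ; pick H2
  + 74.206.112.153/32 (H1) depth=32
  + 74.0.0.0/8 (H1) depth=8
  + 64.0.0.0/4 (H0) depth=4
  + 0.0.0.0/0 (H2) depth=0
  + 74.206.112.0/24 (H0) depth=24
  del 74.206.64.0/18 (clear depth 18)
  Q 74.206.112.152: descend 0100101011001110011100001001100 ; hops seen [H2,H0,H1,H2,H0,H0,H2] ; pick H2
  Q 74.206.112.3: descend 010010101100111001110000 ; hops seen [H2,H0,H1,H2,H0,H0] ; pick H0
  del 74.206.112.152/31 (clear depth 31)
  Q 208.240.5.141: descend 110100001111 ; hops seen [H2,H0] ; pick H0
  del 74.206.0.0/16 (clear depth 16)
  + 208.0.0.0/8 (H2) depth=8
  Q 208.254.64.225: descend 1101000011111110010000001110 ; hops seen [H2,H2,H0,H2] ; pick H2
  del 64.0.0.0/4 (clear depth 4)
  + 208.254.64.226/32 (H2) depth=32

== LOOKUPS ==
["H2","H2","H2","H2","H0","H2","H2","H0","H0","H2"]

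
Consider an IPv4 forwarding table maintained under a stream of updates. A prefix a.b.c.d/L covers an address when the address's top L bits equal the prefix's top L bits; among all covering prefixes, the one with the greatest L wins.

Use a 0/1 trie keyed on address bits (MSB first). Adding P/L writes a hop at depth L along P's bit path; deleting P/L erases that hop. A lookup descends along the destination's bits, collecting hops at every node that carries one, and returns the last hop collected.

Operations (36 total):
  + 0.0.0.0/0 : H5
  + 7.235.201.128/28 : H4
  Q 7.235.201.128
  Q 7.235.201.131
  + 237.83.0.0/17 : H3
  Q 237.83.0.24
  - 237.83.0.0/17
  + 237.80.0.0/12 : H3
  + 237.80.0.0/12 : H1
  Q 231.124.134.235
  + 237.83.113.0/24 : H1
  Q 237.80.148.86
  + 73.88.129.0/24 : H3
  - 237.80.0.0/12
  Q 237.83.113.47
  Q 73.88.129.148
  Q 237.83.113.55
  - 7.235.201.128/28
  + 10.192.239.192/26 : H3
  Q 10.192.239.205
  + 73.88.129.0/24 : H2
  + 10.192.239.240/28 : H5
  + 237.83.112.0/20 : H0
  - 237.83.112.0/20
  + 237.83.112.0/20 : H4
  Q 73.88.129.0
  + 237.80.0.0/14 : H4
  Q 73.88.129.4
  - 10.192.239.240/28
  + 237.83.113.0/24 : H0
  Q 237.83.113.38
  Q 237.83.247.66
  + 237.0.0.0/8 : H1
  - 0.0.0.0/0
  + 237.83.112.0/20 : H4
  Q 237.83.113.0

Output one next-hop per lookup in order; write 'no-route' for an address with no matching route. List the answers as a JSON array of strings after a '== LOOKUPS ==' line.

Apply in order:
  + 0.0.0.0/0 (H5) depth=0
  + 7.235.201.128/28 (H4) depth=28
  ? 7.235.201.128  path d0:H5→d1:-→d2:-→d3:-→d4:-→d5:-→d6:-→d7:-→d8:-→d9:-→d10:-→d11:-→d12:-→d13:-→d14:-→d15:-→d16:-→d17:-→d18:-→d19:-→d20:-→d21:-→d22:-→d23:-→d24:-→d25:-→d26:-→d27:-→d28:H4  best=H4
  ? 7.235.201.131  path d0:H5→d1:-→d2:-→d3:-→d4:-→d5:-→d6:-→d7:-→d8:-→d9:-→d10:-→d11:-→d12:-→d13:-→d14:-→d15:-→d16:-→d17:-→d18:-→d19:-→d20:-→d21:-→d22:-→d23:-→d24:-→d25:-→d26:-→d27:-→d28:H4  best=H4
  + 237.83.0.0/17 (H3) depth=17
  ? 237.83.0.24  path d0:H5→d1:-→d2:-→d3:-→d4:-→d5:-→d6:-→d7:-→d8:-→d9:-→d10:-→d11:-→d12:-→d13:-→d14:-→d15:-→d16:-→d17:H3  best=H3
  del 237.83.0.0/17 (clear depth 17)
  + 237.80.0.0/12 (H3) depth=12
  + 237.80.0.0/12 (H1) depth=12
  ? 231.124.134.235  path d0:H5→d1:-→d2:-→d3:-→d4:-  best=H5
  + 237.83.113.0/24 (H1) depth=24
  ? 237.80.148.86  path d0:H5→d1:-→d2:-→d3:-→d4:-→d5:-→d6:-→d7:-→d8:-→d9:-→d10:-→d11:-→d12:H1→d13:-→d14:-  best=H1
  + 73.88.129.0/24 (H3) depth=24
  del 237.80.0.0/12 (clear depth 12)
  ? 237.83.113.47  path d0:H5→d1:-→d2:-→d3:-→d4:-→d5:-→d6:-→d7:-→d8:-→d9:-→d10:-→d11:-→d12:-→d13:-→d14:-→d15:-→d16:-→d17:-→d18:-→d19:-→d20:-→d21:-→d22:-→d23:-→d24:H1  best=H1
  ? 73.88.129.148  path d0:H5→d1:-→d2:-→d3:-→d4:-→d5:-→d6:-→d7:-→d8:-→d9:-→d10:-→d11:-→d12:-→d13:-→d14:-→d15:-→d16:-→d17:-→d18:-→d19:-→d20:-→d21:-→d22:-→d23:-→d24:H3  best=H3
  ? 237.83.113.55  path d0:H5→d1:-→d2:-→d3:-→d4:-→d5:-→d6:-→d7:-→d8:-→d9:-→d10:-→d11:-→d12:-→d13:-→d14:-→d15:-→d16:-→d17:-→d18:-→d19:-→d20:-→d21:-→d22:-→d23:-→d24:H1  best=H1
  del 7.235.201.128/28 (clear depth 28)
  + 10.192.239.192/26 (H3) depth=26
  ? 10.192.239.205  path d0:H5→d1:-→d2:-→d3:-→d4:-→d5:-→d6:-→d7:-→d8:-→d9:-→d10:-→d11:-→d12:-→d13:-→d14:-→d15:-→d16:-→d17:-→d18:-→d19:-→d20:-→d21:-→d22:-→d23:-→d24:-→d25:-→d26:H3  best=H3
  + 73.88.129.0/24 (H2) depth=24
  + 10.192.239.240/28 (H5) depth=28
  + 237.83.112.0/20 (H0) depth=20
  del 237.83.112.0/20 (clear depth 20)
  + 237.83.112.0/20 (H4) depth=20
  ? 73.88.129.0  path d0:H5→d1:-→d2:-→d3:-→d4:-→d5:-→d6:-→d7:-→d8:-→d9:-→d10:-→d11:-→d12:-→d13:-→d14:-→d15:-→d16:-→d17:-→d18:-→d19:-→d20:-→d21:-→d22:-→d23:-→d24:H2  best=H2
  + 237.80.0.0/14 (H4) depth=14
  ? 73.88.129.4  path d0:H5→d1:-→d2:-→d3:-→d4:-→d5:-→d6:-→d7:-→d8:-→d9:-→d10:-→d11:-→d12:-→d13:-→d14:-→d15:-→d16:-→d17:-→d18:-→d19:-→d20:-→d21:-→d22:-→d23:-→d24:H2  best=H2
  del 10.192.239.240/28 (clear depth 28)
  + 237.83.113.0/24 (H0) depth=24
  ? 237.83.113.38  path d0:H5→d1:-→d2:-→d3:-→d4:-→d5:-→d6:-→d7:-→d8:-→d9:-→d10:-→d11:-→d12:-→d13:-→d14:H4→d15:-→d16:-→d17:-→d18:-→d19:-→d20:H4→d21:-→d22:-→d23:-→d24:H0  best=H0
  ? 237.83.247.66  path d0:H5→d1:-→d2:-→d3:-→d4:-→d5:-→d6:-→d7:-→d8:-→d9:-→d10:-→d11:-→d12:-→d13:-→d14:H4→d15:-→d16:-  best=H4
  + 237.0.0.0/8 (H1) depth=8
  del 0.0.0.0/0 (clear depth 0)
  + 237.83.112.0/20 (H4) depth=20
  ? 237.83.113.0  path d0:-→d1:-→d2:-→d3:-→d4:-→d5:-→d6:-→d7:-→d8:H1→d9:-→d10:-→d11:-→d12:-→d13:-→d14:H4→d15:-→d16:-→d17:-→d18:-→d19:-→d20:H4→d21:-→d22:-→d23:-→d24:H0  best=H0

== LOOKUPS ==
["H4","H4","H3","H5","H1","H1","H3","H1","H3","H2","H2","H0","H4","H0"]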